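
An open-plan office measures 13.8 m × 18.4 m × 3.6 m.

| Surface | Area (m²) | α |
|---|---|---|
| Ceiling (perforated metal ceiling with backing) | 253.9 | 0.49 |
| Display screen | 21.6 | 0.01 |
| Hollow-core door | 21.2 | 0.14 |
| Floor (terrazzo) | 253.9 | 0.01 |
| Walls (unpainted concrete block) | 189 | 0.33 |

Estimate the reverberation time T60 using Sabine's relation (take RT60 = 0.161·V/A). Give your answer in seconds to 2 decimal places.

0.76 seconds

Summing Sᵢαᵢ: 124.411 + 0.216 + 2.968 + 2.539 + 62.370 → A = 192.504 sabins.
Room volume: 914.112 m³.
RT60 = 0.161 · V / A = 0.161 × 914.112 / 192.504 = 0.76 s.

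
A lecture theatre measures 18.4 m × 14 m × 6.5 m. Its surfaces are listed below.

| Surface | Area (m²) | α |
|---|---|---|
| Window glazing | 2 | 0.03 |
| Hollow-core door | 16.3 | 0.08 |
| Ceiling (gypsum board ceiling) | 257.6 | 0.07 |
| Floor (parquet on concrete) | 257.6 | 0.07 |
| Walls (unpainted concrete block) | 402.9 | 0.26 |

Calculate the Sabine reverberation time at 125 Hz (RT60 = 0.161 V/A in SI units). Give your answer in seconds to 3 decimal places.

1.896 s

Summing Sᵢαᵢ: 0.060 + 1.304 + 18.032 + 18.032 + 104.754 → A = 142.182 sabins.
Room volume: 1674.4 m³.
Sabine: RT60 = 0.161 × 1674.4 / 142.182 = 1.896 s.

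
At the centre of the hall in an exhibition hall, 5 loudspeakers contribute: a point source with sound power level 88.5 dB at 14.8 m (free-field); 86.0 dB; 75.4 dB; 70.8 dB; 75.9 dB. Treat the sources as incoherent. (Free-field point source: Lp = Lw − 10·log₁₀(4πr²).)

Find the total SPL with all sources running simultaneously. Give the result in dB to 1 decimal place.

86.8 dB

Source at 14.8 m: Lp = 88.5 − 10·log₁₀(4π·14.8²) = 88.5 − 10·log₁₀(2752.538) = 54.1 dB.
Σ 10^(Lᵢ/10) = 4.84e+08.
Combined level = 10 log₁₀(4.84e+08) = 86.8 dB.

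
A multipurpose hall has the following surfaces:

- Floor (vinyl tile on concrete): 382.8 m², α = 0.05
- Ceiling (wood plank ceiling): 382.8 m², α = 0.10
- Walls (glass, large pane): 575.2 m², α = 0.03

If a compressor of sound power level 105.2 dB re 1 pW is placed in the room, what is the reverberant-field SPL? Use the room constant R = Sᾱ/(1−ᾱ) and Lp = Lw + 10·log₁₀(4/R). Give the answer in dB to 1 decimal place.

92.2 dB

A = 74.676 sabins; S = 1340.8 m².
ᾱ = 74.676/1340.8 = 0.0557; R = Sᾱ/(1−ᾱ) = 74.676/(1−0.0557) = 79.081 m².
Lp = Lw + 10 log₁₀(4/R) = 105.2 -12.96 = 92.2 dB.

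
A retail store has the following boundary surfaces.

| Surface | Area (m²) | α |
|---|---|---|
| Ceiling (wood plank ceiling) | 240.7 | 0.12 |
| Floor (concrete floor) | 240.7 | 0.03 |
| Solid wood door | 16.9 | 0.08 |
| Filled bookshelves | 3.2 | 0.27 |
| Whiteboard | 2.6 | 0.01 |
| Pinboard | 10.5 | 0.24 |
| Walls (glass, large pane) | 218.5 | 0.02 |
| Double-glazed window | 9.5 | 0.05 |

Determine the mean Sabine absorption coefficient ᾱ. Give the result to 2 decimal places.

0.06

S = Σ Sᵢ = 240.7 + 240.7 + 16.9 + 3.2 + 2.6 + 10.5 + 218.5 + 9.5 = 742.6 m².
A = 240.7×0.12 + 240.7×0.03 + 16.9×0.08 + 3.2×0.27 + 2.6×0.01 + 10.5×0.24 + 218.5×0.02 + 9.5×0.05 = 45.712 sabins.
ᾱ = A/S = 0.06.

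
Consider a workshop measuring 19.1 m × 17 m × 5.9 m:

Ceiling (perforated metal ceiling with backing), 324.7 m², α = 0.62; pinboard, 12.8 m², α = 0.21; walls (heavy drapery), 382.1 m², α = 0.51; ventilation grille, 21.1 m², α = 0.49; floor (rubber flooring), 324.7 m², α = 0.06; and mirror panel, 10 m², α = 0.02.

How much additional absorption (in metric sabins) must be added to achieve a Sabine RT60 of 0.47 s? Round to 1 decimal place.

Summing Sᵢαᵢ: 201.314 + 2.688 + 194.871 + 10.339 + 19.482 + 0.200 → A₁ = 428.894 sabins.
Target A₂ = 0.161·1915.73/0.47 = 656.239 sabins (V = 1915.73 m³).
ΔA = A₂ − A₁ = 656.239 − 428.894 = 227.3 sabins.

227.3 sabins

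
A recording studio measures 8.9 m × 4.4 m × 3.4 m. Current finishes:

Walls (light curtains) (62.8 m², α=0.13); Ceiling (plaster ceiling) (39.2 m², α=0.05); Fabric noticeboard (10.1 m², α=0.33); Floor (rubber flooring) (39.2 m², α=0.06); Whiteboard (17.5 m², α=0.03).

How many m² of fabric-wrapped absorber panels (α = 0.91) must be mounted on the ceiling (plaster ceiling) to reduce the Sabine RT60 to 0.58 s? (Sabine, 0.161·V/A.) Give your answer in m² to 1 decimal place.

Equivalent absorption area: A₁ = 62.8×0.13 + 39.2×0.05 + 10.1×0.33 + 39.2×0.06 + 17.5×0.03 = 16.334 m².
Required A₂ = 0.161·133.144/0.58 = 36.959 sabins.
Absorption to add: 36.959 − 16.334 = 20.625 sabins.
Each m² of panel replacing the ceiling (plaster ceiling) adds (0.91 − 0.05) = 0.86 sabins.
Panel area = 20.625 / 0.86 = 24.0 m².

24.0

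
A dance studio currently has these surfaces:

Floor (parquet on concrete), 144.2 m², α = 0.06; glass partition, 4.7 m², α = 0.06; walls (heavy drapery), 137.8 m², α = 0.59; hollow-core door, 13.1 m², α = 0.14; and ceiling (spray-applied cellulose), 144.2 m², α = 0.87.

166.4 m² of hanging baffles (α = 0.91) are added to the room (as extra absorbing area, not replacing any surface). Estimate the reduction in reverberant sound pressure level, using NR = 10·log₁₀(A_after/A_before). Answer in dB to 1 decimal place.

2.3 dB

Summing Sᵢαᵢ: 8.652 + 0.282 + 81.302 + 1.834 + 125.454 → A_before = 217.524 sabins.
Treatment contributes 166.4·0.91 = 151.424 sabins.
A_after = 217.524 + 151.424 = 368.948 sabins.
NR = 10·log₁₀(368.948/217.524) = 2.3 dB.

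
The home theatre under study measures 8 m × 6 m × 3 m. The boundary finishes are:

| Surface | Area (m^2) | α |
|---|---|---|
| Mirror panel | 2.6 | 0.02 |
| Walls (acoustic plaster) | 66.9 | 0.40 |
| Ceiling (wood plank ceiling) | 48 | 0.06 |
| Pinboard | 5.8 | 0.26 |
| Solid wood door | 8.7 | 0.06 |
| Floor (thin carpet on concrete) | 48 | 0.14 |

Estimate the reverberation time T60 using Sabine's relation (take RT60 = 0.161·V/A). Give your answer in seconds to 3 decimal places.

0.603 s

Total absorption A = 2.6×0.02 + 66.9×0.40 + 48×0.06 + 5.8×0.26 + 8.7×0.06 + 48×0.14
  = 0.052 + 26.760 + 2.880 + 1.508 + 0.522 + 6.720 = 38.442 m^2 sabins.
V = 8·6·3 = 144 m³.
RT60 = 0.161 · V / A = 0.161 × 144 / 38.442 = 0.603 s.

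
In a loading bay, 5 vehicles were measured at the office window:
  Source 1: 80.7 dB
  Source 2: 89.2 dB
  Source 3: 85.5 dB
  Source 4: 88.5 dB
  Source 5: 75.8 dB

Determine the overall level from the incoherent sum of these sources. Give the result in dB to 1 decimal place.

93.1 dB

Σ 10^(Lᵢ/10) = 2.05e+09.
Combined level = 10 log₁₀(2.05e+09) = 93.1 dB.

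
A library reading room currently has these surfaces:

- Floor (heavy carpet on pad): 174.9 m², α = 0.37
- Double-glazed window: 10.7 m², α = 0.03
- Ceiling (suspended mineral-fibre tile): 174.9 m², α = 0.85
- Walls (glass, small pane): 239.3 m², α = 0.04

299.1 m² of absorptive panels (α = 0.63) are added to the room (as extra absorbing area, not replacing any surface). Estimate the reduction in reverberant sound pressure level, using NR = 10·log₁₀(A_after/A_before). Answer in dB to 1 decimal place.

2.7 dB

Total absorption A_before = 174.9×0.37 + 10.7×0.03 + 174.9×0.85 + 239.3×0.04
  = 64.713 + 0.321 + 148.665 + 9.572 = 223.271 m² sabins.
Treatment contributes 299.1·0.63 = 188.433 sabins.
A_after = 223.271 + 188.433 = 411.704 sabins.
Reduction = 10 log₁₀(A_after/A_before) = 10 log₁₀(1.8440) = 2.7 dB.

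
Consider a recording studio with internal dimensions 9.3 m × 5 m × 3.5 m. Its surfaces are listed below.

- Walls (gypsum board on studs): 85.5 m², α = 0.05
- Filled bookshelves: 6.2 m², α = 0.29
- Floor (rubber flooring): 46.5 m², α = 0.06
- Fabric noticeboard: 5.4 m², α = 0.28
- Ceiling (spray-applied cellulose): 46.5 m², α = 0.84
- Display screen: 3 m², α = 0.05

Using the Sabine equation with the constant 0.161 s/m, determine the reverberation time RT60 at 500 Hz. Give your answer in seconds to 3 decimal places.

0.528 sec

Summing Sᵢαᵢ: 4.275 + 1.798 + 2.790 + 1.512 + 39.060 + 0.150 → A = 49.585 sabins.
V = 9.3·5·3.5 = 162.75 m³.
T = 0.161 V/A = 0.161·162.75/49.585 = 0.528 s.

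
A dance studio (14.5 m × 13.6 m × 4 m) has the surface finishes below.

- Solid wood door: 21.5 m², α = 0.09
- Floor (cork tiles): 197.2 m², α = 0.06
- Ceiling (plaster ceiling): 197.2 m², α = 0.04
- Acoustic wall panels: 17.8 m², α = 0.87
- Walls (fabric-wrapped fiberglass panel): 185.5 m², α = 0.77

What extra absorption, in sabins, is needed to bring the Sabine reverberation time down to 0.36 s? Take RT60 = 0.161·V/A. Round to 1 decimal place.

172.8 sabins

Equivalent absorption area: A₁ = 21.5·0.09 + 197.2·0.06 + 197.2·0.04 + 17.8·0.87 + 185.5·0.77 = 179.976 m².
Target A₂ = 0.161·788.8/0.36 = 352.769 sabins (V = 788.8 m³).
Shortfall: 352.769 − 179.976 = 172.8 sabins.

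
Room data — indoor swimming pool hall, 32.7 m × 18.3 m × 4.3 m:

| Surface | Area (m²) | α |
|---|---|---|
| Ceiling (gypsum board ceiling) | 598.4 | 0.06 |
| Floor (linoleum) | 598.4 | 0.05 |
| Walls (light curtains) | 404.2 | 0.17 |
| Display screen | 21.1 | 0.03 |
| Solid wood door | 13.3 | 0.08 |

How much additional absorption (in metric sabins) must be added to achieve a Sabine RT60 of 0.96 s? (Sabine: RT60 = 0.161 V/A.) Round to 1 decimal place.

295.3 sabins

Equivalent absorption area: A₁ = 598.4*0.06 + 598.4*0.05 + 404.2*0.17 + 21.1*0.03 + 13.3*0.08 = 136.235 m².
Target A₂ = 0.161·2573.163/0.96 = 431.541 sabins (V = 2573.163 m³).
Additional absorption ΔA = 431.541 − 136.235 = 295.3 sabins.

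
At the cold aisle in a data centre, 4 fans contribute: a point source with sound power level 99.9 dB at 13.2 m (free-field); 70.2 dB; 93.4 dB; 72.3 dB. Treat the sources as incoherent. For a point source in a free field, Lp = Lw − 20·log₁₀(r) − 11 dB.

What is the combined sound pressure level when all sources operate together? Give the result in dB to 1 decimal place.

Source at 13.2 m: Lp = 99.9 − 20·log₁₀(13.2) − 11 = 66.5 dB.
Converting to relative power and adding: 10^(66.5/10) + 10^(70.2/10) + 10^(93.4/10) + 10^(72.3/10) = 2.22e+09.
Back to dB: 10·log₁₀ Σ = 93.5 dB.

93.5 dB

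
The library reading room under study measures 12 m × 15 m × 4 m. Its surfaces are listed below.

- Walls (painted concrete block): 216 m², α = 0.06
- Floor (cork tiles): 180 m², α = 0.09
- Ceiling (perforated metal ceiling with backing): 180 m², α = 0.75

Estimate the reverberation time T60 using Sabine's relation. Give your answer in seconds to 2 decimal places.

Equivalent absorption area: A = 216×0.06 + 180×0.09 + 180×0.75 = 164.160 m².
Room volume: 720 m³.
RT60 = 0.161 · V / A = 0.161 × 720 / 164.160 = 0.71 s.

0.71 seconds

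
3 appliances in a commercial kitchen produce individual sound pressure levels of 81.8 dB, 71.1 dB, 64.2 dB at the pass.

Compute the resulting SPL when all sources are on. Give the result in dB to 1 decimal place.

82.2 dB

Converting to relative power and adding: 10^(81.8/10) + 10^(71.1/10) + 10^(64.2/10) = 1.669e+08.
L_total = 10·log₁₀(1.669e+08) = 82.2 dB.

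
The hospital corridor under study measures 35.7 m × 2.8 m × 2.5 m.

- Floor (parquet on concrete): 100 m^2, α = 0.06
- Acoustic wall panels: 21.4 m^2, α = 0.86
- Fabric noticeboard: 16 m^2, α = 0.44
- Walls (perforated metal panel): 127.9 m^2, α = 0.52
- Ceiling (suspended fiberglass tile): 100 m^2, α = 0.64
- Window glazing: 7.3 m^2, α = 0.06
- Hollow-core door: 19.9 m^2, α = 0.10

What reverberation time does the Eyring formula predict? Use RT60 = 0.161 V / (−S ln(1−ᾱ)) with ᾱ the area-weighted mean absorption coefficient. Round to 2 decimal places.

Total surface area S = 100 + 21.4 + 16 + 127.9 + 100 + 7.3 + 19.9 = 392.5 m^2.
Σ(Sᵢαᵢ) = 100×0.06 + 21.4×0.86 + 16×0.44 + 127.9×0.52 + 100×0.64 + 7.3×0.06 + 19.9×0.10 = 164.380.
ᾱ = 164.380 / 392.5 = 0.4188.
−S·ln(1−ᾱ) = −392.5 × ln(1 − 0.4188) = 212.994.
V = 35.7 × 2.8 × 2.5 = 249.9 m³.
RT60 = 0.161 × 249.9 / 212.994 = 0.19 s.

0.19 s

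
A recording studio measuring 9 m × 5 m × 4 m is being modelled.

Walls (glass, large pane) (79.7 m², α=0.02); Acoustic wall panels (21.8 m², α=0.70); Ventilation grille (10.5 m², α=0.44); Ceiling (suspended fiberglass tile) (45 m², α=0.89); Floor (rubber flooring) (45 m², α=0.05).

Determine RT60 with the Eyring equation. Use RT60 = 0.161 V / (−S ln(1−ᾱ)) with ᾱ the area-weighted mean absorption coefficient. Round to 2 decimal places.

0.38 s

S = Σ Sᵢ = 202.0 m².
Absorption A = 79.7·0.02 + 21.8·0.70 + 10.5·0.44 + 45·0.89 + 45·0.05 = 63.774 sabins.
Mean coefficient ᾱ = A/S = 0.3157.
−S·ln(1−ᾱ) = −202.0 × ln(1 − 0.3157) = 76.630.
V = 9 × 5 × 4 = 180 m³.
T = 0.161·V/[−S·ln(1−ᾱ)] = 0.161·180/76.630 = 0.38 s.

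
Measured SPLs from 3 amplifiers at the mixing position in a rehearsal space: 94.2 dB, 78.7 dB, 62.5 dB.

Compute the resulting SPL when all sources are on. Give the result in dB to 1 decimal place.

94.3 dB

Sum in the linear (power) domain: Σ 10^(Lᵢ/10) = 10^(94.2/10) + 10^(78.7/10) + 10^(62.5/10) = 2.706e+09.
Combined level = 10 log₁₀(2.706e+09) = 94.3 dB.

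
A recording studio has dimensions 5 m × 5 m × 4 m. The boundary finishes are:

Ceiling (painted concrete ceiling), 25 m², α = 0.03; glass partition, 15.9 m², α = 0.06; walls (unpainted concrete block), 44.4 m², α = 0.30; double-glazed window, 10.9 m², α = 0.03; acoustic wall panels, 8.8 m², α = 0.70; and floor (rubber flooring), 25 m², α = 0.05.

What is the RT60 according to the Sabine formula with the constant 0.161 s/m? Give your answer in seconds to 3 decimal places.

Equivalent absorption area: A = 25*0.03 + 15.9*0.06 + 44.4*0.30 + 10.9*0.03 + 8.8*0.70 + 25*0.05 = 22.761 m².
Room volume: 100 m³.
RT60 = 0.161 · V / A = 0.161 × 100 / 22.761 = 0.707 s.

0.707 s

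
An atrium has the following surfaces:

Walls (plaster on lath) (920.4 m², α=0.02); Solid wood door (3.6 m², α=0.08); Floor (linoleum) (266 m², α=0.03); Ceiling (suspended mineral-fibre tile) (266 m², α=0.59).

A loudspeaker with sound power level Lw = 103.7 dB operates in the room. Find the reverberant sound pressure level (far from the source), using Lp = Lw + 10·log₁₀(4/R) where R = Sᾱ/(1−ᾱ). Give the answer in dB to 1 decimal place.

A = 183.616 sabins; S = 1456.0 m².
ᾱ = 183.616/1456.0 = 0.1261; R = Sᾱ/(1−ᾱ) = 183.616/(1−0.1261) = 210.111 m².
Lp = 103.7 + 10·log₁₀(4/210.111) = 103.7 + (-17.20) = 86.5 dB.

86.5 dB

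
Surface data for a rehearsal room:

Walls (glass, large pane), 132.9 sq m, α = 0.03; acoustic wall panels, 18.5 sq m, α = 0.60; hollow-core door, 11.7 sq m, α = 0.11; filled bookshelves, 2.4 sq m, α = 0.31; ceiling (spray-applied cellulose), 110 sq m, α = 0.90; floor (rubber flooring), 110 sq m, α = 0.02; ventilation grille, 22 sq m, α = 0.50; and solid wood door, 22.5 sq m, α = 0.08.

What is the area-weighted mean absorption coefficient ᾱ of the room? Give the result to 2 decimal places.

0.30

S = Σ Sᵢ = 132.9 + 18.5 + 11.7 + 2.4 + 110 + 110 + 22 + 22.5 = 430.0 sq m.
A = 132.9×0.03 + 18.5×0.60 + 11.7×0.11 + 2.4×0.31 + 110×0.90 + 110×0.02 + 22×0.50 + 22.5×0.08 = 131.118 sabins.
ᾱ = A/S = 0.30.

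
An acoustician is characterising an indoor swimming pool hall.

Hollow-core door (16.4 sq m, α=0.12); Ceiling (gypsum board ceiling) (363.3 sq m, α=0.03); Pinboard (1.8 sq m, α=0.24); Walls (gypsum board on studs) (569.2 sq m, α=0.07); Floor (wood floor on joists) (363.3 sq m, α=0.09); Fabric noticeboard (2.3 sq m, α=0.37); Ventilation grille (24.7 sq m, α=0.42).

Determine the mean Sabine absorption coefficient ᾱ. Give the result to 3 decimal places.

Total surface area S = 1341.0 sq m.
Weighted sum Σ Sα = 97.065.
ᾱ = 97.065 / 1341.0 = 0.072.

0.072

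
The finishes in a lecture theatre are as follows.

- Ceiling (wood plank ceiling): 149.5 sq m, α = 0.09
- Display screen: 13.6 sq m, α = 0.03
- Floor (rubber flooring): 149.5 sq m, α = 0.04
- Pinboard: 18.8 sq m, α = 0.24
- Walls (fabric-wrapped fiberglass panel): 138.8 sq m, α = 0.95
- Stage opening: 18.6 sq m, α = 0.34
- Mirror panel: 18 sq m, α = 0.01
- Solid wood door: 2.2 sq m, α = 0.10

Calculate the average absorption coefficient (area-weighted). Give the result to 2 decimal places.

0.32

S = Σ Sᵢ = 149.5 + 13.6 + 149.5 + 18.8 + 138.8 + 18.6 + 18 + 2.2 = 509.0 sq m.
A = 149.5·0.09 + 13.6·0.03 + 149.5·0.04 + 18.8·0.24 + 138.8·0.95 + 18.6·0.34 + 18·0.01 + 2.2·0.10 = 162.939 sabins.
ᾱ = A/S = 0.32.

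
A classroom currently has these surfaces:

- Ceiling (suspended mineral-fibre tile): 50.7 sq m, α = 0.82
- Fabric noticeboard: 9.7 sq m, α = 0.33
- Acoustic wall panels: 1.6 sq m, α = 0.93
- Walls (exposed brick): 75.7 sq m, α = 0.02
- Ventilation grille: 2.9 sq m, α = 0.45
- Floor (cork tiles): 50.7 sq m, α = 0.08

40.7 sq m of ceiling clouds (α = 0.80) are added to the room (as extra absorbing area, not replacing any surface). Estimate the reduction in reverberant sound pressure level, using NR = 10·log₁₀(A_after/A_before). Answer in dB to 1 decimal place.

A_before = Σ Sᵢαᵢ = 50.7*0.82 + 9.7*0.33 + 1.6*0.93 + 75.7*0.02 + 2.9*0.45 + 50.7*0.08 = 53.138 sabins.
Treatment contributes 40.7·0.80 = 32.560 sabins.
A_after = 53.138 + 32.560 = 85.698 sabins.
Reduction = 10 log₁₀(A_after/A_before) = 10 log₁₀(1.6127) = 2.1 dB.

2.1 dB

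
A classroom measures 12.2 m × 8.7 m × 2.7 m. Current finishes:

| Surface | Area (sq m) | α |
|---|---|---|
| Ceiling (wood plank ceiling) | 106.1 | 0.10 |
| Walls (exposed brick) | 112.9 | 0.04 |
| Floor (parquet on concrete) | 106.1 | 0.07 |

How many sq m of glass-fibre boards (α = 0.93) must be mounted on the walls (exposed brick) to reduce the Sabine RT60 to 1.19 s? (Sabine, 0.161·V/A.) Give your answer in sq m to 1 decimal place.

18.2

Equivalent absorption area: A₁ = 106.1·0.10 + 112.9·0.04 + 106.1·0.07 = 22.553 sq m.
Required A₂ = 0.161·286.578/1.19 = 38.772 sabins.
ΔA needed = 38.772 − 22.553 = 16.219 sabins.
Each sq m of panel replacing the walls (exposed brick) adds (0.93 − 0.04) = 0.89 sabins.
Area = ΔA/Δα = 16.219/0.89 = 18.2 sq m.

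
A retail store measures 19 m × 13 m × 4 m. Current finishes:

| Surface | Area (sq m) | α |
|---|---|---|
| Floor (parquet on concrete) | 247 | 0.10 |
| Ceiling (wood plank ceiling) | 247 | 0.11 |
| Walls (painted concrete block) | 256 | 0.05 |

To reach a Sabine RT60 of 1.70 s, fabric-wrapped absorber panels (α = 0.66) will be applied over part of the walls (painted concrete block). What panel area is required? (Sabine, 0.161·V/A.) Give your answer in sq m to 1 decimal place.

47.4

Total absorption A₁ = 247×0.10 + 247×0.11 + 256×0.05
  = 24.700 + 27.170 + 12.800 = 64.670 sq m sabins.
V = 988 m³. Target absorption A₂ = 0.161 × 988 / 1.70 = 93.569 sabins.
ΔA needed = 93.569 − 64.670 = 28.899 sabins.
Net gain per sq m: Δα = 0.66 − 0.05 = 0.61.
Area = ΔA/Δα = 28.899/0.61 = 47.4 sq m.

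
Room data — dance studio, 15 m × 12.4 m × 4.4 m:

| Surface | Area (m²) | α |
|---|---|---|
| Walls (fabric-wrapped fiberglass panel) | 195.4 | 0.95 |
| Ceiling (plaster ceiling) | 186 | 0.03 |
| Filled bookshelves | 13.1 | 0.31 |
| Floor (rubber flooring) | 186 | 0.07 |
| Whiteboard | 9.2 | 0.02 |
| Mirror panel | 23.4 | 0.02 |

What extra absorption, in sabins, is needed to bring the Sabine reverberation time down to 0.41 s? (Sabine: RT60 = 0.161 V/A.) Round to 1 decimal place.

Summing Sᵢαᵢ: 185.630 + 5.580 + 4.061 + 13.020 + 0.184 + 0.468 → A₁ = 208.943 sabins.
For T = 0.41 s, need A₂ = 0.161·V/T = 0.161·818.4/0.41 = 321.372 sabins.
ΔA = A₂ − A₁ = 321.372 − 208.943 = 112.4 sabins.

112.4 sabins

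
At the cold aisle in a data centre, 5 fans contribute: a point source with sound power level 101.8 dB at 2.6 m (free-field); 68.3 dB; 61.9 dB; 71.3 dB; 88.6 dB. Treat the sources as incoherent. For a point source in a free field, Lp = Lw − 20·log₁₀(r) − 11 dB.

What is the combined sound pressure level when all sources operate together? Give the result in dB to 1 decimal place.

89.7 dB

Source at 2.6 m: Lp = 101.8 − 20·log₁₀(2.6) − 11 = 82.5 dB.
Converting to relative power and adding: 10^(82.5/10) + 10^(68.3/10) + 10^(61.9/10) + 10^(71.3/10) + 10^(88.6/10) = 9.241e+08.
L_total = 10·log₁₀(9.241e+08) = 89.7 dB.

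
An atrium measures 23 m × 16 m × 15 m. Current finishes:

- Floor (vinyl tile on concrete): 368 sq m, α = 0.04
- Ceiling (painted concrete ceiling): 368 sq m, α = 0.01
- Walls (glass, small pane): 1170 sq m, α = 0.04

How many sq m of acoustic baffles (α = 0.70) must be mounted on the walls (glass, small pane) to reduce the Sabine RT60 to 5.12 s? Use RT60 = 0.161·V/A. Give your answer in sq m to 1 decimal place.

164.2

Equivalent absorption area: A₁ = 368×0.04 + 368×0.01 + 1170×0.04 = 65.200 sq m.
V = 5520 m³. Target absorption A₂ = 0.161 × 5520 / 5.12 = 173.578 sabins.
ΔA needed = 173.578 − 65.200 = 108.378 sabins.
Net gain per sq m: Δα = 0.70 − 0.04 = 0.66.
Area = ΔA/Δα = 108.378/0.66 = 164.2 sq m.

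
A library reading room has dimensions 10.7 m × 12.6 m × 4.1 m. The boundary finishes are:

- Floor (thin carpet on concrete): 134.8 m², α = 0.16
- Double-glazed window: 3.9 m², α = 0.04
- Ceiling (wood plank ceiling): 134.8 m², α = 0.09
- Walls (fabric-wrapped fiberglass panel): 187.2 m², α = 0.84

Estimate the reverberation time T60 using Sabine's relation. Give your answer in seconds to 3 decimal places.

0.466 seconds

Equivalent absorption area: A = 134.8*0.16 + 3.9*0.04 + 134.8*0.09 + 187.2*0.84 = 191.104 m².
Volume V = 10.7 × 12.6 × 4.1 = 552.762 m³.
RT60 = 0.161 · V / A = 0.161 × 552.762 / 191.104 = 0.466 s.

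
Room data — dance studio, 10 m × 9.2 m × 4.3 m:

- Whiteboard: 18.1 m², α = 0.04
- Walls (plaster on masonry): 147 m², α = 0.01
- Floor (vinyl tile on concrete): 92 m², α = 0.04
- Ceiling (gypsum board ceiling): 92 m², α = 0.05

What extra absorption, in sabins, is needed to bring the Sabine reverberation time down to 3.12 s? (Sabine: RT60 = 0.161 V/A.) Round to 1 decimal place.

Summing Sᵢαᵢ: 0.724 + 1.470 + 3.680 + 4.600 → A₁ = 10.474 sabins.
Target A₂ = 0.161·395.6/3.12 = 20.414 sabins (V = 395.6 m³).
Additional absorption ΔA = 20.414 − 10.474 = 9.9 sabins.

9.9 sabins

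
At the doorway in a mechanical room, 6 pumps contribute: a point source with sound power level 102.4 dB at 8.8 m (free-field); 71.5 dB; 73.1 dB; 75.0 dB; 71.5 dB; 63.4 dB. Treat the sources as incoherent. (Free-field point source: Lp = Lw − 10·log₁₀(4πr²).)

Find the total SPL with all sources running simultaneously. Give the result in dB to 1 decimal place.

80.0 dB

Source at 8.8 m: Lp = 102.4 − 10·log₁₀(4π·8.8²) = 102.4 − 10·log₁₀(973.140) = 72.5 dB.
Sum in the linear (power) domain: Σ 10^(Lᵢ/10) = 10^(72.5/10) + 10^(71.5/10) + 10^(73.1/10) + 10^(75.0/10) + 10^(71.5/10) + 10^(63.4/10) = 1.003e+08.
Combined level = 10 log₁₀(1.003e+08) = 80.0 dB.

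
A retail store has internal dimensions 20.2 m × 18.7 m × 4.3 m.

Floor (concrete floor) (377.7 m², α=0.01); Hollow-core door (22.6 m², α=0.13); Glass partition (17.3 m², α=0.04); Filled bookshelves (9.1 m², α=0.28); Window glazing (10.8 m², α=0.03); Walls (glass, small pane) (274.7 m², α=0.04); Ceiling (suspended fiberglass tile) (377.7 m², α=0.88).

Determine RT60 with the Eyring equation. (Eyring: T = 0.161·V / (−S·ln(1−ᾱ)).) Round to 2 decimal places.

0.61 s

Total surface area S = 377.7 + 22.6 + 17.3 + 9.1 + 10.8 + 274.7 + 377.7 = 1089.9 m².
Σ(Sᵢαᵢ) = 377.7·0.01 + 22.6·0.13 + 17.3·0.04 + 9.1·0.28 + 10.8·0.03 + 274.7·0.04 + 377.7·0.88 = 353.643.
Mean coefficient ᾱ = A/S = 0.3245.
Eyring denominator: −S ln(1−ᾱ) = 427.570.
V = 20.2 × 18.7 × 4.3 = 1624.282 m³.
T = 0.161·V/[−S·ln(1−ᾱ)] = 0.161·1624.282/427.570 = 0.61 s.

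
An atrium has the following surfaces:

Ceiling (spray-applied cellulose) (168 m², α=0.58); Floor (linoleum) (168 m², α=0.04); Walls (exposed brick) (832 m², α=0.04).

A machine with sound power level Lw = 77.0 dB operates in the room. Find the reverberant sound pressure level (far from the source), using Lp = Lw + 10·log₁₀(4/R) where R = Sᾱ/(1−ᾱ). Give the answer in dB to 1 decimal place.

61.1 dB

Σ(Sᵢαᵢ) = 168·0.58 + 168·0.04 + 832·0.04 = 137.440; total area S = 1168.0 m².
ᾱ = 137.440/1168.0 = 0.1177; R = Sᾱ/(1−ᾱ) = 137.440/(1−0.1177) = 155.775 m².
Lp = 77.0 + 10·log₁₀(4/155.775) = 77.0 + (-15.90) = 61.1 dB.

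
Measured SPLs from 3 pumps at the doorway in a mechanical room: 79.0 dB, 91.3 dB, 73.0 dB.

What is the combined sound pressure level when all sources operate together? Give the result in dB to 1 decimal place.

Sum in the linear (power) domain: Σ 10^(Lᵢ/10) = 10^(79.0/10) + 10^(91.3/10) + 10^(73.0/10) = 1.448e+09.
Combined level = 10 log₁₀(1.448e+09) = 91.6 dB.

91.6 dB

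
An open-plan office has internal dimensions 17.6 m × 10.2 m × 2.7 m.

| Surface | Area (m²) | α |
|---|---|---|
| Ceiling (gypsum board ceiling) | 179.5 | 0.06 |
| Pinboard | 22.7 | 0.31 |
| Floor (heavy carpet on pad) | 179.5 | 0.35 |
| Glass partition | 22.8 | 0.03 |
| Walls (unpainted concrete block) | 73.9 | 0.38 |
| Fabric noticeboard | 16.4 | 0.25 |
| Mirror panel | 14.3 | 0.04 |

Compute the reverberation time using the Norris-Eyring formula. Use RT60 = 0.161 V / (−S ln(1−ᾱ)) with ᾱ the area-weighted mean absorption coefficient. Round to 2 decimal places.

0.60 s

S = Σ Sᵢ = 509.1 m².
Σ(Sᵢαᵢ) = 179.5×0.06 + 22.7×0.31 + 179.5×0.35 + 22.8×0.03 + 73.9×0.38 + 16.4×0.25 + 14.3×0.04 = 114.070.
Mean coefficient ᾱ = A/S = 0.2241.
Eyring denominator: −S ln(1−ᾱ) = 129.175.
V = 17.6 × 10.2 × 2.7 = 484.704 m³.
T = 0.161·V/[−S·ln(1−ᾱ)] = 0.161·484.704/129.175 = 0.60 s.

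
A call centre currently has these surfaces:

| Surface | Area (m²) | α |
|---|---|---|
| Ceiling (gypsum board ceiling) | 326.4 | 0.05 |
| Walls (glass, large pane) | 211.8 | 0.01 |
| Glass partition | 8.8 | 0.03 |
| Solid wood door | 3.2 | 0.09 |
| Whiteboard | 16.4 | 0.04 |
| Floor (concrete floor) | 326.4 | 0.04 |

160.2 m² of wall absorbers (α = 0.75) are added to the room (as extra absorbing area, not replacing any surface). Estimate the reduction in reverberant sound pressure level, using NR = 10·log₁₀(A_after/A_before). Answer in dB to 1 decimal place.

Equivalent absorption area: A_before = 326.4*0.05 + 211.8*0.01 + 8.8*0.03 + 3.2*0.09 + 16.4*0.04 + 326.4*0.04 = 32.702 m².
Treatment contributes 160.2·0.75 = 120.150 sabins.
A_after = 32.702 + 120.150 = 152.852 sabins.
NR = 10·log₁₀(152.852/32.702) = 6.7 dB.

6.7 dB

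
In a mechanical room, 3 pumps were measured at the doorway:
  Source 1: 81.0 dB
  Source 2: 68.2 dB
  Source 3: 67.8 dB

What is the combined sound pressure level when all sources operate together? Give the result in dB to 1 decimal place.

81.4 dB

Converting to relative power and adding: 10^(81.0/10) + 10^(68.2/10) + 10^(67.8/10) = 1.385e+08.
Back to dB: 10·log₁₀ Σ = 81.4 dB.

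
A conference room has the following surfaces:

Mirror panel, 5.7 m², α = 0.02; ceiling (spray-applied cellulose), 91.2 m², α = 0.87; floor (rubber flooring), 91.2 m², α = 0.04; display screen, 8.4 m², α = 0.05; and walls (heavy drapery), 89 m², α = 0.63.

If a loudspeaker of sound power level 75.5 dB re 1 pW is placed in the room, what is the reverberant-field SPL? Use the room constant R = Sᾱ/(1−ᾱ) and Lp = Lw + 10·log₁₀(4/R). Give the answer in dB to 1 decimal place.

57.2 dB

Σ(Sᵢαᵢ) = 5.7×0.02 + 91.2×0.87 + 91.2×0.04 + 8.4×0.05 + 89×0.63 = 139.596; total area S = 285.5 m².
ᾱ = 139.596/285.5 = 0.4890; R = Sᾱ/(1−ᾱ) = 139.596/(1−0.4890) = 273.182 m².
Lp = 75.5 + 10·log₁₀(4/273.182) = 75.5 + (-18.34) = 57.2 dB.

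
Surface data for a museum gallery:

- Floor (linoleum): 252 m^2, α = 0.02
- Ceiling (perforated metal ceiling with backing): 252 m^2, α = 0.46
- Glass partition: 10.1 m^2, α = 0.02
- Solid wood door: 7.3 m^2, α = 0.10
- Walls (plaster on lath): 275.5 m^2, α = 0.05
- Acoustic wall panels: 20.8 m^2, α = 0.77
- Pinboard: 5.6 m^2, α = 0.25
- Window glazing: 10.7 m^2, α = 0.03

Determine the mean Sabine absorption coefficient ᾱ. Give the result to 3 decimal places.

0.184

Total surface area S = 834.0 m^2.
A = 252*0.02 + 252*0.46 + 10.1*0.02 + 7.3*0.10 + 275.5*0.05 + 20.8*0.77 + 5.6*0.25 + 10.7*0.03 = 153.404 sabins.
ᾱ = A/S = 0.184.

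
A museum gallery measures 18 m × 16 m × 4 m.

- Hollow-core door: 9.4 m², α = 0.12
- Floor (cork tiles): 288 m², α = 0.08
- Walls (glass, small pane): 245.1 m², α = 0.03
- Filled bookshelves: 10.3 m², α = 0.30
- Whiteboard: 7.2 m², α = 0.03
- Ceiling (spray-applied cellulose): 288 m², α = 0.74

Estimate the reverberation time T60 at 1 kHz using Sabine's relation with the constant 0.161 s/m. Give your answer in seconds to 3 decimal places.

0.748 sec

Total absorption A = 9.4·0.12 + 288·0.08 + 245.1·0.03 + 10.3·0.30 + 7.2·0.03 + 288·0.74
  = 1.128 + 23.040 + 7.353 + 3.090 + 0.216 + 213.120 = 247.947 m² sabins.
Room volume: 1152 m³.
RT60 = 0.161 · V / A = 0.161 × 1152 / 247.947 = 0.748 s.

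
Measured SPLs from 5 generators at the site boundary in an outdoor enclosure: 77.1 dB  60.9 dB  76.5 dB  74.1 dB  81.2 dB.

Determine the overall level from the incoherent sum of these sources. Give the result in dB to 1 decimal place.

Sum in the linear (power) domain: Σ 10^(Lᵢ/10) = 10^(77.1/10) + 10^(60.9/10) + 10^(76.5/10) + 10^(74.1/10) + 10^(81.2/10) = 2.547e+08.
L_total = 10·log₁₀(2.547e+08) = 84.1 dB.

84.1 dB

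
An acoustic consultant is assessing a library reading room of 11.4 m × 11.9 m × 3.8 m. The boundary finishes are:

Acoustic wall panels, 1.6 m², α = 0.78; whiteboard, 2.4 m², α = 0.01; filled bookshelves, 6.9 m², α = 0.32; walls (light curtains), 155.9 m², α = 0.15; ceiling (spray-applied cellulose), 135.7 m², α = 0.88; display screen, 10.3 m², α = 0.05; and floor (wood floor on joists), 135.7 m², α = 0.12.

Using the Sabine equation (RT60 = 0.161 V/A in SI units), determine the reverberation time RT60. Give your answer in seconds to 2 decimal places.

0.51 seconds

Summing Sᵢαᵢ: 1.248 + 0.024 + 2.208 + 23.385 + 119.416 + 0.515 + 16.284 → A = 163.080 sabins.
Room volume: 515.508 m³.
T = 0.161 V/A = 0.161·515.508/163.080 = 0.51 s.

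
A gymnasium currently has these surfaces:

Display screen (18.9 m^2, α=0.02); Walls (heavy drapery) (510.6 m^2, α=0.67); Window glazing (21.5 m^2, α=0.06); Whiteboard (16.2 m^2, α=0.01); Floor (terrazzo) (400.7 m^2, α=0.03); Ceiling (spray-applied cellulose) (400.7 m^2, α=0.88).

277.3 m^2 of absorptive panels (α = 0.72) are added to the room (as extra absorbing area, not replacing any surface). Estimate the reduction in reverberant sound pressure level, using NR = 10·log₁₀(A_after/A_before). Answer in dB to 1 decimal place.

1.1 dB

A_before = Σ Sᵢαᵢ = 18.9·0.02 + 510.6·0.67 + 21.5·0.06 + 16.2·0.01 + 400.7·0.03 + 400.7·0.88 = 708.569 sabins.
Treatment contributes 277.3·0.72 = 199.656 sabins.
New total A_after = 908.225 sabins.
NR = 10·log₁₀(908.225/708.569) = 1.1 dB.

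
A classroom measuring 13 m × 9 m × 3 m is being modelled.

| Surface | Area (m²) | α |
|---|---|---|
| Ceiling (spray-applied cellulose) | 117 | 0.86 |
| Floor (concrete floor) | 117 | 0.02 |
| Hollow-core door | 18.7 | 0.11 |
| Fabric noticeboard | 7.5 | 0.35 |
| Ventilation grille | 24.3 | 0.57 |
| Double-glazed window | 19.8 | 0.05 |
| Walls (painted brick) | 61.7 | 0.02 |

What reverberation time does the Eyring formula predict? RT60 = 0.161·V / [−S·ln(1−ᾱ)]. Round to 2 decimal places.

0.37 sec

S = Σ Sᵢ = 366.0 m².
Absorption A = 117×0.86 + 117×0.02 + 18.7×0.11 + 7.5×0.35 + 24.3×0.57 + 19.8×0.05 + 61.7×0.02 = 123.717 sabins.
Mean coefficient ᾱ = A/S = 0.3380.
−S·ln(1−ᾱ) = −366.0 × ln(1 − 0.3380) = 150.971.
V = 13 × 9 × 3 = 351 m³.
RT60 = 0.161 × 351 / 150.971 = 0.37 s.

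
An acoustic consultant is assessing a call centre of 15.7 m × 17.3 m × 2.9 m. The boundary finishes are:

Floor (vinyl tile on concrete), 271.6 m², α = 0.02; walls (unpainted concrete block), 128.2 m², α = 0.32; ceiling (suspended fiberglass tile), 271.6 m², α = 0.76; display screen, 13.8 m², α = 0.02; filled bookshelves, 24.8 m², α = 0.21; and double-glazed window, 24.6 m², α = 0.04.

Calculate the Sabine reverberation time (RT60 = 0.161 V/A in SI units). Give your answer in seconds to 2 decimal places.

0.49 s

Equivalent absorption area: A = 271.6·0.02 + 128.2·0.32 + 271.6·0.76 + 13.8·0.02 + 24.8·0.21 + 24.6·0.04 = 259.340 m².
Room volume: 787.669 m³.
Sabine: RT60 = 0.161 × 787.669 / 259.340 = 0.49 s.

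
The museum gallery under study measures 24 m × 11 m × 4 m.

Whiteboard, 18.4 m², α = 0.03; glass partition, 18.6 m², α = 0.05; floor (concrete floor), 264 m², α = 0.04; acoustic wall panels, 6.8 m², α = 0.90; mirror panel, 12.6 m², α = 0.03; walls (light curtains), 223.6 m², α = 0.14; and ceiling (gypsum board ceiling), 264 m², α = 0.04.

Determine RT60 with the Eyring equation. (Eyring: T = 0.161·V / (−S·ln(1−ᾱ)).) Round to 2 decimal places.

2.71 s

Total surface area S = 18.4 + 18.6 + 264 + 6.8 + 12.6 + 223.6 + 264 = 808.0 m².
Σ(Sᵢαᵢ) = 18.4·0.03 + 18.6·0.05 + 264·0.04 + 6.8·0.90 + 12.6·0.03 + 223.6·0.14 + 264·0.04 = 60.404.
ᾱ = 60.404 / 808.0 = 0.0748.
Eyring denominator: −S ln(1−ᾱ) = 62.818.
V = 24 × 11 × 4 = 1056 m³.
RT60 = 0.161 × 1056 / 62.818 = 2.71 s.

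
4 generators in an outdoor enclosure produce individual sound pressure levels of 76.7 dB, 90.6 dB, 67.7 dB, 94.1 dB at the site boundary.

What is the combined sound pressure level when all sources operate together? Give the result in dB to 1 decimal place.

95.8 dB

Σ 10^(Lᵢ/10) = 3.771e+09.
Combined level = 10 log₁₀(3.771e+09) = 95.8 dB.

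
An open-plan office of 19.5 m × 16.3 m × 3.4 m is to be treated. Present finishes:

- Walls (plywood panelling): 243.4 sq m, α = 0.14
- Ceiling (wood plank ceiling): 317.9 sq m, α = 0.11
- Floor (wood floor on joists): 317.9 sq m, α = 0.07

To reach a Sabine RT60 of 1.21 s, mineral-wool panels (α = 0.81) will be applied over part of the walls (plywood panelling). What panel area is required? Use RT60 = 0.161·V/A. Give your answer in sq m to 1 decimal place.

78.4

Total absorption A₁ = 243.4·0.14 + 317.9·0.11 + 317.9·0.07
  = 34.076 + 34.969 + 22.253 = 91.298 sq m sabins.
Required A₂ = 0.161·1080.69/1.21 = 143.794 sabins.
ΔA needed = 143.794 − 91.298 = 52.496 sabins.
Net gain per sq m: Δα = 0.81 − 0.14 = 0.67.
Area = ΔA/Δα = 52.496/0.67 = 78.4 sq m.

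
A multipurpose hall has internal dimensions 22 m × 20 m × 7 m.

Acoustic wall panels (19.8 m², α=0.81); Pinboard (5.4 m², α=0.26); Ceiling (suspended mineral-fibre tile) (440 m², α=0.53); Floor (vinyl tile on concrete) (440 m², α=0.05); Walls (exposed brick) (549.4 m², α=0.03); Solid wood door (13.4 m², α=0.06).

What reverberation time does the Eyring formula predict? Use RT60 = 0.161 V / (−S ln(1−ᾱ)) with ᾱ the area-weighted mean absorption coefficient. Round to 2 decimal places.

Total surface area S = 19.8 + 5.4 + 440 + 440 + 549.4 + 13.4 = 1468.0 m².
Absorption A = 19.8·0.81 + 5.4·0.26 + 440·0.53 + 440·0.05 + 549.4·0.03 + 13.4·0.06 = 289.928 sabins.
ᾱ = 289.928 / 1468.0 = 0.1975.
Eyring denominator: −S ln(1−ᾱ) = 322.994.
V = 22 × 20 × 7 = 3080 m³.
T = 0.161·V/[−S·ln(1−ᾱ)] = 0.161·3080/322.994 = 1.54 s.

1.54 s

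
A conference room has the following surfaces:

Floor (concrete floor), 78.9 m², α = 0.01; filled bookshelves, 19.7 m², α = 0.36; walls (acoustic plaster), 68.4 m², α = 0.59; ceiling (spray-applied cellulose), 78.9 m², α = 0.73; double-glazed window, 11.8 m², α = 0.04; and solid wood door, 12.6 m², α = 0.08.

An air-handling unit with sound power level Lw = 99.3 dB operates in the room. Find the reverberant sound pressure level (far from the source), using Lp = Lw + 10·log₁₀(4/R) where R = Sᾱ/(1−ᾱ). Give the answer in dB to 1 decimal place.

82.8 dB

Σ(Sᵢαᵢ) = 78.9·0.01 + 19.7·0.36 + 68.4·0.59 + 78.9·0.73 + 11.8·0.04 + 12.6·0.08 = 107.314; total area S = 270.3 m².
ᾱ = 0.3970, so room constant R = A/(1−ᾱ) = 177.967 m².
Lp = Lw + 10 log₁₀(4/R) = 99.3 -16.48 = 82.8 dB.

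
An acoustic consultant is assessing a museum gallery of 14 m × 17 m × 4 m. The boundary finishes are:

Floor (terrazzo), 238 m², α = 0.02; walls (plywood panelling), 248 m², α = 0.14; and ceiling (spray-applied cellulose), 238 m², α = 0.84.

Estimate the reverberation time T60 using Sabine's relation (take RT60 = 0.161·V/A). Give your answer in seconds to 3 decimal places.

Equivalent absorption area: A = 238×0.02 + 248×0.14 + 238×0.84 = 239.400 m².
Room volume: 952 m³.
T = 0.161 V/A = 0.161·952/239.400 = 0.640 s.

0.640 seconds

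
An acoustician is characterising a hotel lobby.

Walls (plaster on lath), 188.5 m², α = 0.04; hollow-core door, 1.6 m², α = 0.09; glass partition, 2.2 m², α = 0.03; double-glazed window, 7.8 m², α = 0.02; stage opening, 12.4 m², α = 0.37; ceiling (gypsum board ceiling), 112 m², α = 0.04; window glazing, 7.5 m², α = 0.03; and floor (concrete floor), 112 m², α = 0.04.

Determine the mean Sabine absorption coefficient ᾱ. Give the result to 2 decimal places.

Total surface area S = 444.0 m².
Weighted sum Σ Sα = 21.679.
ᾱ = A/S = 0.05.

0.05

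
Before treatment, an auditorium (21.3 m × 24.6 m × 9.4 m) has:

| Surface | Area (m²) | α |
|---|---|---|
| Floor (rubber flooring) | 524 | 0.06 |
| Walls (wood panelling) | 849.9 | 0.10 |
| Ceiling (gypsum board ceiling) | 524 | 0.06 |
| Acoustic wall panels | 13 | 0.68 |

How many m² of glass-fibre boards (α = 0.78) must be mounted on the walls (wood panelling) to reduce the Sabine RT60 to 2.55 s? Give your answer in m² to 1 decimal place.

Equivalent absorption area: A₁ = 524*0.06 + 849.9*0.10 + 524*0.06 + 13*0.68 = 156.710 m².
V = 4925.412 m³. Target absorption A₂ = 0.161 × 4925.412 / 2.55 = 310.977 sabins.
Absorption to add: 310.977 − 156.710 = 154.267 sabins.
Net gain per m²: Δα = 0.78 − 0.10 = 0.68.
Area = ΔA/Δα = 154.267/0.68 = 226.9 m².

226.9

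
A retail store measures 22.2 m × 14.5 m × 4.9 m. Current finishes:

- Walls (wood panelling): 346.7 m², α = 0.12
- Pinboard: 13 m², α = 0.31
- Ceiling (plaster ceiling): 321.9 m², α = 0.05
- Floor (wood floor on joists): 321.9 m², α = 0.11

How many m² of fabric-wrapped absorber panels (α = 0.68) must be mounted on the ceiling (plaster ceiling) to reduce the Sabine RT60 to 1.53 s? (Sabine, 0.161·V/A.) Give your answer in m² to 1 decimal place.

Equivalent absorption area: A₁ = 346.7·0.12 + 13·0.31 + 321.9·0.05 + 321.9·0.11 = 97.138 m².
Required A₂ = 0.161·1577.31/1.53 = 165.978 sabins.
Absorption to add: 165.978 − 97.138 = 68.840 sabins.
Each m² of panel replacing the ceiling (plaster ceiling) adds (0.68 − 0.05) = 0.63 sabins.
Panel area = 68.840 / 0.63 = 109.3 m².

109.3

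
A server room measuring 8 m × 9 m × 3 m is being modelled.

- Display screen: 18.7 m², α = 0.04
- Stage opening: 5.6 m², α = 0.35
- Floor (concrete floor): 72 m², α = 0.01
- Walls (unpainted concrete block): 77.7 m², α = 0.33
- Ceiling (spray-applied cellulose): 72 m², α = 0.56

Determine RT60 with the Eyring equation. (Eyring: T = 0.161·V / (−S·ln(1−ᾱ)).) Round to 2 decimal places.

0.43 sec

Total surface area S = 18.7 + 5.6 + 72 + 77.7 + 72 = 246.0 m².
Absorption A = 18.7·0.04 + 5.6·0.35 + 72·0.01 + 77.7·0.33 + 72·0.56 = 69.389 sabins.
ᾱ = 69.389 / 246.0 = 0.2821.
−S·ln(1−ᾱ) = −246.0 × ln(1 − 0.2821) = 81.531.
V = 8 × 9 × 3 = 216 m³.
T = 0.161·V/[−S·ln(1−ᾱ)] = 0.161·216/81.531 = 0.43 s.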